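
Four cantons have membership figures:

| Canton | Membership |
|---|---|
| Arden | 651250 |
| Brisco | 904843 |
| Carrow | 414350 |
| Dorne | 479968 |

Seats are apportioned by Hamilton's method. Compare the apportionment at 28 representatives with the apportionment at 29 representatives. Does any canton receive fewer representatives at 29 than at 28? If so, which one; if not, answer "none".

Dorne

At 28 seats: Arden 7, Brisco 10, Carrow 5, Dorne 6.
At 29 seats: Arden 8, Brisco 11, Carrow 5, Dorne 5.
Dorne drops from 6 to 5.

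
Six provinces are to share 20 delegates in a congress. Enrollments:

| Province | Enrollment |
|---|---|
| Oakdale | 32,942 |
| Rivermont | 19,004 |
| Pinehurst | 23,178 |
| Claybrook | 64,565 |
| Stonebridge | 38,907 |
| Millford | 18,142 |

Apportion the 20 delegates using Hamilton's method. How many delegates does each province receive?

Oakdale 3; Rivermont 2; Pinehurst 2; Claybrook 7; Stonebridge 4; Millford 2

The standard divisor is 196738/20 ≈ 9836.9.
Standard quotas: Oakdale 3.3488, Rivermont 1.9319, Pinehurst 2.3562, Claybrook 6.5636, Stonebridge 3.9552, Millford 1.8443.
Lower quotas: Oakdale 3, Rivermont 1, Pinehurst 2, Claybrook 6, Stonebridge 3, Millford 1 (sum 16, leaving 4 seats).
Remainders in descending order: Stonebridge 0.9552, Rivermont 0.9319, Millford 0.8443, Claybrook 0.5636, Pinehurst 0.3562, Oakdale 0.3488.
The surplus seats go to Stonebridge, Rivermont, Millford, Claybrook.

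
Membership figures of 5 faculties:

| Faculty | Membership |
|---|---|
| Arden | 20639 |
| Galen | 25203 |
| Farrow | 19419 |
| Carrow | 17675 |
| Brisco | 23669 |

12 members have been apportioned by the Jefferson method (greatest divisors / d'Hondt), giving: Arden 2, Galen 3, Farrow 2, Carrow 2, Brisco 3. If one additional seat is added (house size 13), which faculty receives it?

Priority for the next seat is population ÷ (current seats + 1).
Priorities: Arden 6879.667, Galen 6300.750, Farrow 6473.000, Carrow 5891.667, Brisco 5917.250.
Highest priority: Arden.

Arden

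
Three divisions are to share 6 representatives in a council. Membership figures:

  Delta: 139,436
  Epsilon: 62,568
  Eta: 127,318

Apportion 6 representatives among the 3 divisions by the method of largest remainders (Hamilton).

Standard divisor: 329322 ÷ 6 = 54887.
Standard quotas: Delta 2.5404, Epsilon 1.1399, Eta 2.3196.
Lower quotas: Delta 2, Epsilon 1, Eta 2 (sum 5, leaving 1 seat).
Remainders in descending order: Delta 0.5404, Eta 0.3196, Epsilon 0.1399.
Largest remainder: Delta receives the extra seat.

Delta 3; Epsilon 1; Eta 2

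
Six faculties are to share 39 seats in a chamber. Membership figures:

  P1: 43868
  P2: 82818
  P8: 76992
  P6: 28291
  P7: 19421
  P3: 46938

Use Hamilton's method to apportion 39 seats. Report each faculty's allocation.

P1 6, P2 11, P8 10, P6 4, P7 2, P3 6

Total 298328; standard divisor 298328/39 ≈ 7649.436.
Standard quotas: P1 5.7348, P2 10.8267, P8 10.0651, P6 3.6984, P7 2.5389, P3 6.1361.
Lower quotas: P1 5, P2 10, P8 10, P6 3, P7 2, P3 6 (sum 36, leaving 3 seats).
Remainders in descending order: P2 0.8267, P1 0.7348, P6 0.6984, P7 0.5389, P3 0.1361, P8 0.0651.
Largest remainders: P2, P1, P6 receive the extra seats.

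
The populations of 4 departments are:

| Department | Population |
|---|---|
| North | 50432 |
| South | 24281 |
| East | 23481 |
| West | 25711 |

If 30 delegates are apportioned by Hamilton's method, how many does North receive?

Standard divisor: 123905 ÷ 30 ≈ 4130.167.
Standard quotas: North 12.2106, South 5.8789, East 5.6852, West 6.2252.
Lower quotas: North 12, South 5, East 5, West 6 (sum 28, leaving 2 seats).
Remainders in descending order: South 0.8789, East 0.6852, West 0.2252, North 0.2106.
The surplus seats go to South, East.
North receives 12.

12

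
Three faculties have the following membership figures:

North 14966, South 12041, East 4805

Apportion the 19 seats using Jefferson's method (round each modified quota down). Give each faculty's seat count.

Standard divisor 31812/19 ≈ 1674.316; standard quotas: North 8.939, South 7.192, East 2.870.
Rounding down gives 8, 7, 2 = 17 seats, so the divisor must be adjusted.
With modified divisor 1550: modified quotas North 9.655, South 7.768, East 3.100.
Rounding down: North 9, South 7, East 3 (total 19).

North=9, South=7, East=3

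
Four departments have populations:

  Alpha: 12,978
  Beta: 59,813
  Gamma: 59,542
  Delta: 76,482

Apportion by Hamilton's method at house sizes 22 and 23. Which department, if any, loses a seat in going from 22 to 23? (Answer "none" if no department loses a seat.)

Alpha

At 22 seats: Alpha 2, Beta 6, Gamma 6, Delta 8.
At 23 seats: Alpha 1, Beta 7, Gamma 7, Delta 8.
Alpha drops from 2 to 1.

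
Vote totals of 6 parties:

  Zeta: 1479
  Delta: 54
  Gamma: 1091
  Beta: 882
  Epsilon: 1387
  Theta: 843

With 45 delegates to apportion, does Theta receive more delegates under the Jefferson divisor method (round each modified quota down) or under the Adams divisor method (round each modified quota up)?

Adams

Jefferson: Zeta 12, Delta 0, Gamma 9, Beta 7, Epsilon 11, Theta 6.
Adams: Zeta 11, Delta 1, Gamma 8, Beta 7, Epsilon 11, Theta 7.
Theta gets 6 under Jefferson and 7 under Adams.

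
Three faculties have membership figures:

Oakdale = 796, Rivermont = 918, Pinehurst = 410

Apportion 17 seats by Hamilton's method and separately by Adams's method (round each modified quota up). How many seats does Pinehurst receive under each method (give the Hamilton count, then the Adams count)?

Hamilton: Oakdale 7, Rivermont 7, Pinehurst 3.
Adams: Oakdale 6, Rivermont 7, Pinehurst 4.
Pinehurst gets 3 under Hamilton and 4 under Adams.

3 and 4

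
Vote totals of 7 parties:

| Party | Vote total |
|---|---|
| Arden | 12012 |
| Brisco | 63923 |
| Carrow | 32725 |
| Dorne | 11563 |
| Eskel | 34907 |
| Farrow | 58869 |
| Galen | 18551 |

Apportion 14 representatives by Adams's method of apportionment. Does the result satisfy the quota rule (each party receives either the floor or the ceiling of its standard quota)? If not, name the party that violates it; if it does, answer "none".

none

Standard quotas: Arden 0.723, Brisco 3.848, Carrow 1.970, Dorne 0.696, Eskel 2.101, Farrow 3.544, Galen 1.117.
Adams allocation: Arden 1, Brisco 4, Carrow 2, Dorne 1, Eskel 2, Farrow 3, Galen 1.
Every allocation lies between the lower and upper quota.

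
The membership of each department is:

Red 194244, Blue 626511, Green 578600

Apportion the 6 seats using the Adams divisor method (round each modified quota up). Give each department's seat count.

Red=1, Blue=3, Green=2

Standard divisor 1399355/6 ≈ 233225.833; standard quotas: Red 0.833, Blue 2.686, Green 2.481.
Rounding up gives 1, 3, 3 = 7 seats, so the divisor must be adjusted.
With modified divisor 301300: modified quotas Red 0.645, Blue 2.079, Green 1.920.
Rounding up: Red 1, Blue 3, Green 2 (total 6).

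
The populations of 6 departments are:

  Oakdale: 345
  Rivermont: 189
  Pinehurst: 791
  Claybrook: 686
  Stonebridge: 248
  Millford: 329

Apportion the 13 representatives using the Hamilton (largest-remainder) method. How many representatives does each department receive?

Standard divisor: 2588 ÷ 13 ≈ 199.077.
Standard quotas: Oakdale 1.733, Rivermont 0.949, Pinehurst 3.973, Claybrook 3.446, Stonebridge 1.246, Millford 1.653.
Lower quotas: Oakdale 1, Rivermont 0, Pinehurst 3, Claybrook 3, Stonebridge 1, Millford 1 (sum 9, leaving 4 seats).
Remainders in descending order: Pinehurst 0.973, Rivermont 0.949, Oakdale 0.733, Millford 0.653, Claybrook 0.446, Stonebridge 0.246.
Largest remainders: Pinehurst, Rivermont, Oakdale, Millford receive the extra seats.

Oakdale: 2; Rivermont: 1; Pinehurst: 4; Claybrook: 3; Stonebridge: 1; Millford: 2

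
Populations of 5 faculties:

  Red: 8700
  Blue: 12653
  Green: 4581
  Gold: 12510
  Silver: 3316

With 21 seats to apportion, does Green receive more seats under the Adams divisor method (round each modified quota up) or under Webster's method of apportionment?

Adams

Adams: Red 4, Blue 6, Green 3, Gold 6, Silver 2.
Webster: Red 4, Blue 7, Green 2, Gold 6, Silver 2.
Green gets 3 under Adams and 2 under Webster.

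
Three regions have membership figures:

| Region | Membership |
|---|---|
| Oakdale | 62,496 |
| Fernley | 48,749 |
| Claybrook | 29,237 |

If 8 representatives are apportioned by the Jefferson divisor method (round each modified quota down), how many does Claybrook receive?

Standard divisor 140482/8 ≈ 17560.25; standard quotas: Oakdale 3.559, Fernley 2.776, Claybrook 1.665.
Rounding down gives 3, 2, 1 = 6 seats, so the divisor must be adjusted.
With modified divisor 15100: modified quotas Oakdale 4.139, Fernley 3.228, Claybrook 1.936.
Rounding down: Oakdale 4, Fernley 3, Claybrook 1 (total 8).
Claybrook receives 1.

1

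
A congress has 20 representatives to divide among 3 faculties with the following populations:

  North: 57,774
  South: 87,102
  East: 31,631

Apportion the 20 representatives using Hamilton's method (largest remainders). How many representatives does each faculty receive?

Total 176507; standard divisor 176507/20 ≈ 8825.35.
Standard quotas: North 6.5464, South 9.8695, East 3.5841.
Lower quotas: North 6, South 9, East 3 (sum 18, leaving 2 seats).
Remainders in descending order: South 0.8695, East 0.5841, North 0.5464.
The surplus seats go to South, East.

North: 6; South: 10; East: 4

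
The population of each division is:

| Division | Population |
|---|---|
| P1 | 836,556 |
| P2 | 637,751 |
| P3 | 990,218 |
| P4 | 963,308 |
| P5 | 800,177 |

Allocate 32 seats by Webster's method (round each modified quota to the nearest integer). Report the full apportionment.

P1=6, P2=5, P3=8, P4=7, P5=6

Standard divisor 4228010/32 ≈ 132125.312; standard quotas: P1 6.332, P2 4.827, P3 7.495, P4 7.291, P5 6.056.
Rounding to the nearest integer gives 6, 5, 7, 7, 6 = 31 seats, so the divisor must be adjusted.
With modified divisor 130400: modified quotas P1 6.415, P2 4.891, P3 7.594, P4 7.387, P5 6.136.
Rounding to the nearest integer: P1 6, P2 5, P3 8, P4 7, P5 6 (total 32).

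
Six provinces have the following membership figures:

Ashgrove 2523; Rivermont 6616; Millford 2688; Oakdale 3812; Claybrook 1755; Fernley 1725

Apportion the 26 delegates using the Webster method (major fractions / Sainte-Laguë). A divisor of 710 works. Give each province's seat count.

Ashgrove=4; Rivermont=9; Millford=4; Oakdale=5; Claybrook=2; Fernley=2

With modified divisor 710: modified quotas Ashgrove 3.554, Rivermont 9.318, Millford 3.786, Oakdale 5.369, Claybrook 2.472, Fernley 2.430.
Rounding to the nearest integer: Ashgrove 4, Rivermont 9, Millford 4, Oakdale 5, Claybrook 2, Fernley 2 (total 26).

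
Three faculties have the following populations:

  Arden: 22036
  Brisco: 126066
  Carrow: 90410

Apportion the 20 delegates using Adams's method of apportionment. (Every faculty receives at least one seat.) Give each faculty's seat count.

Arden 2, Brisco 10, Carrow 8

Standard divisor 238512/20 ≈ 11925.6; standard quotas: Arden 1.848, Brisco 10.571, Carrow 7.581.
Rounding up gives 2, 11, 8 = 21 seats, so the divisor must be adjusted.
With modified divisor 12800: modified quotas Arden 1.722, Brisco 9.849, Carrow 7.063.
Rounding up: Arden 2, Brisco 10, Carrow 8 (total 20).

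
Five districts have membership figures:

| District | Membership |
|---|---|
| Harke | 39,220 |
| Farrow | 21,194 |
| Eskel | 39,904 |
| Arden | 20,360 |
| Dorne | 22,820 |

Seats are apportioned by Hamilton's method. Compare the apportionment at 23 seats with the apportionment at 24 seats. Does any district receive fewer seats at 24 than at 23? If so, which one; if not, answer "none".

At 23 seats: Harke 6, Farrow 4, Eskel 6, Arden 3, Dorne 4.
At 24 seats: Harke 7, Farrow 3, Eskel 7, Arden 3, Dorne 4.
Farrow drops from 4 to 3.

Farrow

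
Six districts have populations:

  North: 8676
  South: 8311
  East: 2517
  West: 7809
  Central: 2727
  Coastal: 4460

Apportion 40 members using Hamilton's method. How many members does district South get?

Standard divisor: 34500 ÷ 40 ≈ 862.5.
Standard quotas: North 10.0591, South 9.6359, East 2.9183, West 9.0539, Central 3.1617, Coastal 5.1710.
Lower quotas: North 10, South 9, East 2, West 9, Central 3, Coastal 5 (sum 38, leaving 2 seats).
Remainders in descending order: East 0.9183, South 0.6359, Coastal 0.1710, Central 0.1617, North 0.0591, West 0.0539.
The surplus seats go to East, South.
South receives 10.

10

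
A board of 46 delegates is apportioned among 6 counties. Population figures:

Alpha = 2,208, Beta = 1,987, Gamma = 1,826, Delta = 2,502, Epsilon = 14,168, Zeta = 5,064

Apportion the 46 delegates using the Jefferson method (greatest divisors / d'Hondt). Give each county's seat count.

Standard divisor 27755/46 ≈ 603.37; standard quotas: Alpha 3.659, Beta 3.293, Gamma 3.026, Delta 4.147, Epsilon 23.481, Zeta 8.393.
Rounding down gives 3, 3, 3, 4, 23, 8 = 44 seats, so the divisor must be adjusted.
With modified divisor 565: modified quotas Alpha 3.908, Beta 3.517, Gamma 3.232, Delta 4.428, Epsilon 25.076, Zeta 8.963.
Rounding down: Alpha 3, Beta 3, Gamma 3, Delta 4, Epsilon 25, Zeta 8 (total 46).

Alpha=3, Beta=3, Gamma=3, Delta=4, Epsilon=25, Zeta=8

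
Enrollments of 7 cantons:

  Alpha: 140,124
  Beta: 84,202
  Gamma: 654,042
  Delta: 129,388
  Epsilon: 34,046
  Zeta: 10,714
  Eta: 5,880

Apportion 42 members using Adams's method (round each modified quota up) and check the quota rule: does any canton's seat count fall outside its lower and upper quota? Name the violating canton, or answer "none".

Standard quotas: Alpha 5.560, Beta 3.341, Gamma 25.954, Delta 5.134, Epsilon 1.351, Zeta 0.425, Eta 0.233.
Adams allocation: Alpha 5, Beta 4, Gamma 24, Delta 5, Epsilon 2, Zeta 1, Eta 1.
Gamma has quota 25.954 (lower 25, upper 26) but receives 24 — outside the quota interval.

Gamma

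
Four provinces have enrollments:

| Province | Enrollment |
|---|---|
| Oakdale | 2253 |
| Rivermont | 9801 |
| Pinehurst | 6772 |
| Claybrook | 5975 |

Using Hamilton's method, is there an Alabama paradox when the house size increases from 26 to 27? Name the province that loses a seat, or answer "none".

At 26 seats: Oakdale 3, Rivermont 10, Pinehurst 7, Claybrook 6.
At 27 seats: Oakdale 2, Rivermont 11, Pinehurst 7, Claybrook 7.
Oakdale drops from 3 to 2.

Oakdale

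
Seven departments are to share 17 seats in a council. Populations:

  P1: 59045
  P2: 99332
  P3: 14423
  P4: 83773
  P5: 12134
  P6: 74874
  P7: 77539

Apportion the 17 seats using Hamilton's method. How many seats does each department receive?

Total 421120; standard divisor 421120/17 ≈ 24771.765.
Standard quotas: P1 2.3836, P2 4.0099, P3 0.5822, P4 3.3818, P5 0.4898, P6 3.0226, P7 3.1301.
Lower quotas: P1 2, P2 4, P3 0, P4 3, P5 0, P6 3, P7 3 (sum 15, leaving 2 seats).
Remainders in descending order: P3 0.5822, P5 0.4898, P1 0.3836, P4 0.3818, P7 0.1301, P6 0.0226, P2 0.0099.
Largest remainders: P3, P5 receive the extra seats.

P1: 2, P2: 4, P3: 1, P4: 3, P5: 1, P6: 3, P7: 3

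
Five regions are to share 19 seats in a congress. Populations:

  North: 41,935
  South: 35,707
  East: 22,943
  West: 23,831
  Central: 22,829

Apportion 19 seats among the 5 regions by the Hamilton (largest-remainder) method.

North: 5, South: 5, East: 3, West: 3, Central: 3

Standard divisor: 147245 ÷ 19 ≈ 7749.737.
Standard quotas: North 5.4112, South 4.6075, East 2.9605, West 3.0751, Central 2.9458.
Lower quotas: North 5, South 4, East 2, West 3, Central 2 (sum 16, leaving 3 seats).
Remainders in descending order: East 0.9605, Central 0.9458, South 0.6075, North 0.4112, West 0.0751.
Largest remainders: East, Central, South receive the extra seats.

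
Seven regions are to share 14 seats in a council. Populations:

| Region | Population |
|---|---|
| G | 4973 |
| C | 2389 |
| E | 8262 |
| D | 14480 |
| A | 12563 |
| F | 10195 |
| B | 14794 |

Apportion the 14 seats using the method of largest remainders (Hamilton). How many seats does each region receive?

G 1; C 0; E 2; D 3; A 3; F 2; B 3

Standard divisor: 67656 ÷ 14 ≈ 4832.571.
Standard quotas: G 1.0291, C 0.4944, E 1.7096, D 2.9963, A 2.5997, F 2.1096, B 3.0613.
Lower quotas: G 1, C 0, E 1, D 2, A 2, F 2, B 3 (sum 11, leaving 3 seats).
Remainders in descending order: D 0.9963, E 0.7096, A 0.5997, C 0.4944, F 0.1096, B 0.0613, G 0.0291.
Largest remainders: D, E, A receive the extra seats.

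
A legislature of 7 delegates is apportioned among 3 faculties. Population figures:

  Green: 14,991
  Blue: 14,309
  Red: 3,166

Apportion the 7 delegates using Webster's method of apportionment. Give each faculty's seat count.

Green 3, Blue 3, Red 1

Standard divisor 32466/7 ≈ 4638; standard quotas: Green 3.232, Blue 3.085, Red 0.683.
Rounding to the nearest integer gives Green 3, Blue 3, Red 1 — total 7, matching the house size, so no adjustment is needed.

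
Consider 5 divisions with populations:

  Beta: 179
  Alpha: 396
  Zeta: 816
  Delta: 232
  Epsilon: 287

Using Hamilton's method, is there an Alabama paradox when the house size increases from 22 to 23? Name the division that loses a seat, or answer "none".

none

At 22 seats: Beta 2, Alpha 5, Zeta 9, Delta 3, Epsilon 3.
At 23 seats: Beta 2, Alpha 5, Zeta 10, Delta 3, Epsilon 3.
No division's allocation decreased.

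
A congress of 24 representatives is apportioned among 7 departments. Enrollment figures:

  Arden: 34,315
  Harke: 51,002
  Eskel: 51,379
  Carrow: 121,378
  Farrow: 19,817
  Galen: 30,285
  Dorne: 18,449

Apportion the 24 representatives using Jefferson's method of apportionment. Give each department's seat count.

Arden 2, Harke 4, Eskel 4, Carrow 10, Farrow 1, Galen 2, Dorne 1

Standard divisor 326625/24 ≈ 13609.375; standard quotas: Arden 2.521, Harke 3.748, Eskel 3.775, Carrow 8.919, Farrow 1.456, Galen 2.225, Dorne 1.356.
Rounding down gives 2, 3, 3, 8, 1, 2, 1 = 20 seats, so the divisor must be adjusted.
With modified divisor 11800: modified quotas Arden 2.908, Harke 4.322, Eskel 4.354, Carrow 10.286, Farrow 1.679, Galen 2.567, Dorne 1.563.
Rounding down: Arden 2, Harke 4, Eskel 4, Carrow 10, Farrow 1, Galen 2, Dorne 1 (total 24).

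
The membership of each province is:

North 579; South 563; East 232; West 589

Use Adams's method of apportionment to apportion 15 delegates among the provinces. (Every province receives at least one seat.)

North=4; South=4; East=2; West=5

Standard divisor 1963/15 ≈ 130.867; standard quotas: North 4.424, South 4.302, East 1.773, West 4.501.
Rounding up gives 5, 5, 2, 5 = 17 seats, so the divisor must be adjusted.
With modified divisor 146: modified quotas North 3.966, South 3.856, East 1.589, West 4.034.
Rounding up: North 4, South 4, East 2, West 5 (total 15).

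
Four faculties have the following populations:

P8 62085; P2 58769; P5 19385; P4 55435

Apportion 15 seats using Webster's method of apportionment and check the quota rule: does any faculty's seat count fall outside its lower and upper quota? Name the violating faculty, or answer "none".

Standard quotas: P8 4.759, P2 4.505, P5 1.486, P4 4.250.
Webster allocation: P8 5, P2 5, P5 1, P4 4.
Every allocation lies between the lower and upper quota.

none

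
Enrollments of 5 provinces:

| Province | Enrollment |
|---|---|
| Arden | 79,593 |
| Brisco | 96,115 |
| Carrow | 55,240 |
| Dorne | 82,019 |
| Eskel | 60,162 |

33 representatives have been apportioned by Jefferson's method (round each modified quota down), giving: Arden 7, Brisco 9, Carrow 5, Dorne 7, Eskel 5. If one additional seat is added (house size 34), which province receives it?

Priority for the next seat is population ÷ (current seats + 1).
Priorities: Arden 9949.125, Brisco 9611.500, Carrow 9206.667, Dorne 10252.375, Eskel 10027.000.
Highest priority: Dorne.

Dorne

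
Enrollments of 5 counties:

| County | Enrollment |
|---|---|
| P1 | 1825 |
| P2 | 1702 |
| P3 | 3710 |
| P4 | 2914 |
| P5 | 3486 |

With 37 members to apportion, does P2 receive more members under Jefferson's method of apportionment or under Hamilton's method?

Jefferson: P1 5, P2 4, P3 10, P4 8, P5 10.
Hamilton: P1 5, P2 5, P3 10, P4 8, P5 9.
P2 gets 4 under Jefferson and 5 under Hamilton.

Hamilton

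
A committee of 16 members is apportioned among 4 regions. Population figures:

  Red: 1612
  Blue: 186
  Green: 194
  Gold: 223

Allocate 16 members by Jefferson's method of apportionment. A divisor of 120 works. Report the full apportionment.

Red=13, Blue=1, Green=1, Gold=1

With modified divisor 120: modified quotas Red 13.433, Blue 1.550, Green 1.617, Gold 1.858.
Rounding down: Red 13, Blue 1, Green 1, Gold 1 (total 16).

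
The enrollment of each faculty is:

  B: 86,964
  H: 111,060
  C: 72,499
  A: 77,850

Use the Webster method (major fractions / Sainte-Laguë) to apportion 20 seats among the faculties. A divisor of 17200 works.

With modified divisor 17200: modified quotas B 5.056, H 6.457, C 4.215, A 4.526.
Rounding to the nearest integer: B 5, H 6, C 4, A 5 (total 20).

B 5, H 6, C 4, A 5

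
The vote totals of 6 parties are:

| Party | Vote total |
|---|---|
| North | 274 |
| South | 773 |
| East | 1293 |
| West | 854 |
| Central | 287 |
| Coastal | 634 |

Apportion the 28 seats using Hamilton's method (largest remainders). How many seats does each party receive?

North 2, South 5, East 9, West 6, Central 2, Coastal 4

Standard divisor: 4115 ÷ 28 ≈ 146.964.
Standard quotas: North 1.864, South 5.260, East 8.798, West 5.811, Central 1.953, Coastal 4.314.
Lower quotas: North 1, South 5, East 8, West 5, Central 1, Coastal 4 (sum 24, leaving 4 seats).
Remainders in descending order: Central 0.953, North 0.864, West 0.811, East 0.798, Coastal 0.314, South 0.260.
The surplus seats go to Central, North, West, East.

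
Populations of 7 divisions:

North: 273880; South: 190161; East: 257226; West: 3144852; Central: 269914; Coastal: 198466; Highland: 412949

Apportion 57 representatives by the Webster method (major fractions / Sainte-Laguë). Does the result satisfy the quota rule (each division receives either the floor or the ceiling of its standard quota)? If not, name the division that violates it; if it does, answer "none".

West

Standard quotas: North 3.288, South 2.283, East 3.088, West 37.759, Central 3.241, Coastal 2.383, Highland 4.958.
Webster allocation: North 3, South 2, East 3, West 39, Central 3, Coastal 2, Highland 5.
West has quota 37.759 (lower 37, upper 38) but receives 39 — outside the quota interval.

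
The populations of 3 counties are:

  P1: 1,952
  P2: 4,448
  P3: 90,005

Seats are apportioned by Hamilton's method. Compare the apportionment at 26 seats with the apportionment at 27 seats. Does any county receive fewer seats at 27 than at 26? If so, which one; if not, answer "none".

none

At 26 seats: P1 1, P2 1, P3 24.
At 27 seats: P1 1, P2 1, P3 25.
No county's allocation decreased.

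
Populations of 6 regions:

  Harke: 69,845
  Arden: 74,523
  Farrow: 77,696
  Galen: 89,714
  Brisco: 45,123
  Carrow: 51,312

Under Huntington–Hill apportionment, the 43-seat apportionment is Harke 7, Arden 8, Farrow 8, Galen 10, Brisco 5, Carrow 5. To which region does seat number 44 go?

Carrow

Priority for the next seat is population ÷ (√(s·(s+1))).
Priorities: Harke 9333.431, Arden 8782.620, Farrow 9156.561, Galen 8553.894, Brisco 8238.295, Carrow 9368.247.
Highest priority: Carrow.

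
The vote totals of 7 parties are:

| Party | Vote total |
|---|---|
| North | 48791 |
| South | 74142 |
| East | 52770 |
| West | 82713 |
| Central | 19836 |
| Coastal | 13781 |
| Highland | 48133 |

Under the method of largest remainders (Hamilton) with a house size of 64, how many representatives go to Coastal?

3

Total 340166; standard divisor 340166/64 ≈ 5315.094.
Standard quotas: North 9.1797, South 13.9493, East 9.9283, West 15.5619, Central 3.7320, Coastal 2.5928, Highland 9.0559.
Lower quotas: North 9, South 13, East 9, West 15, Central 3, Coastal 2, Highland 9 (sum 60, leaving 4 seats).
Remainders in descending order: South 0.9493, East 0.9283, Central 0.7320, Coastal 0.5928, West 0.5619, North 0.1797, Highland 0.0559.
Largest remainders: South, East, Central, Coastal receive the extra seats.
Coastal receives 3.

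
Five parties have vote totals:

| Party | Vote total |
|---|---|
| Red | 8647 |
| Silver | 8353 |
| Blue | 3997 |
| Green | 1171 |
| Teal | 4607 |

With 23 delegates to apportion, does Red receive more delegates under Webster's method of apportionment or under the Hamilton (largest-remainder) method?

Webster

Webster: Red 8, Silver 7, Blue 3, Green 1, Teal 4.
Hamilton: Red 7, Silver 7, Blue 4, Green 1, Teal 4.
Red gets 8 under Webster and 7 under Hamilton.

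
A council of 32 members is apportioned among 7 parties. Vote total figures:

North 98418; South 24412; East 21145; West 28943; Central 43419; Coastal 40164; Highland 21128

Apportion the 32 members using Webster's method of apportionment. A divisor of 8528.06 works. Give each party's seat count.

With modified divisor 8528.06: modified quotas North 11.540, South 2.863, East 2.479, West 3.394, Central 5.091, Coastal 4.710, Highland 2.477.
Rounding to the nearest integer: North 12, South 3, East 2, West 3, Central 5, Coastal 5, Highland 2 (total 32).

North: 12; South: 3; East: 2; West: 3; Central: 5; Coastal: 5; Highland: 2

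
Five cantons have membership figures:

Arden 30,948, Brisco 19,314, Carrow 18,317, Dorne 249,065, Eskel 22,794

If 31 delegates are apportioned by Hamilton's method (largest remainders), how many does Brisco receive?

Total 340438; standard divisor 340438/31 ≈ 10981.871.
Standard quotas: Arden 2.8181, Brisco 1.7587, Carrow 1.6679, Dorne 22.6797, Eskel 2.0756.
Lower quotas: Arden 2, Brisco 1, Carrow 1, Dorne 22, Eskel 2 (sum 28, leaving 3 seats).
Remainders in descending order: Arden 0.8181, Brisco 0.7587, Dorne 0.6797, Carrow 0.6679, Eskel 0.0756.
Largest remainders: Arden, Brisco, Dorne receive the extra seats.
Brisco receives 2.

2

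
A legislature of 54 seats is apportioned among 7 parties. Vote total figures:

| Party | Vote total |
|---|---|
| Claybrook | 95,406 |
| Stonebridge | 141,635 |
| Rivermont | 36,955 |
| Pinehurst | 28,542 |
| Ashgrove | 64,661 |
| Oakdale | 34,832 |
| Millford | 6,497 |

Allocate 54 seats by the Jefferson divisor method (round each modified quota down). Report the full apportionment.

Claybrook 13, Stonebridge 19, Rivermont 5, Pinehurst 4, Ashgrove 9, Oakdale 4, Millford 0

Standard divisor 408528/54 ≈ 7565.333; standard quotas: Claybrook 12.611, Stonebridge 18.722, Rivermont 4.885, Pinehurst 3.773, Ashgrove 8.547, Oakdale 4.604, Millford 0.859.
Rounding down gives 12, 18, 4, 3, 8, 4, 0 = 49 seats, so the divisor must be adjusted.
With modified divisor 7097.88: modified quotas Claybrook 13.441, Stonebridge 19.955, Rivermont 5.206, Pinehurst 4.021, Ashgrove 9.110, Oakdale 4.907, Millford 0.915.
Rounding down: Claybrook 13, Stonebridge 19, Rivermont 5, Pinehurst 4, Ashgrove 9, Oakdale 4, Millford 0 (total 54).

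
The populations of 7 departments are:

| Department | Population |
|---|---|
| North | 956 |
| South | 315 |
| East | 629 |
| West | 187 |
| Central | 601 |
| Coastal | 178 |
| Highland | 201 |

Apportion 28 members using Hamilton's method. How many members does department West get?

Standard divisor: 3067 ÷ 28 ≈ 109.536.
Standard quotas: North 8.728, South 2.876, East 5.742, West 1.707, Central 5.487, Coastal 1.625, Highland 1.835.
Lower quotas: North 8, South 2, East 5, West 1, Central 5, Coastal 1, Highland 1 (sum 23, leaving 5 seats).
Remainders in descending order: South 0.876, Highland 0.835, East 0.742, North 0.728, West 0.707, Coastal 0.625, Central 0.487.
The surplus seats go to South, Highland, East, North, West.
West receives 2.

2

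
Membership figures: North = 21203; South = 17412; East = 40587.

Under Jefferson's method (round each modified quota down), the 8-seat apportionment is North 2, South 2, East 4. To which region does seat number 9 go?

Priority for the next seat is population ÷ (current seats + 1).
Priorities: North 7067.667, South 5804.000, East 8117.400.
Highest priority: East.

East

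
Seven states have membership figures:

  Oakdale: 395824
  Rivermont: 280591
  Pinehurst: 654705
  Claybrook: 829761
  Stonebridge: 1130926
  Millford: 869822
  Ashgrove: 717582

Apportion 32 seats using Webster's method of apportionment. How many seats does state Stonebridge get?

Standard divisor 4879211/32 ≈ 152475.344; standard quotas: Oakdale 2.596, Rivermont 1.840, Pinehurst 4.294, Claybrook 5.442, Stonebridge 7.417, Millford 5.705, Ashgrove 4.706.
Rounding to the nearest integer gives Oakdale 3, Rivermont 2, Pinehurst 4, Claybrook 5, Stonebridge 7, Millford 6, Ashgrove 5 — total 32, matching the house size, so no adjustment is needed.
Stonebridge receives 7.

7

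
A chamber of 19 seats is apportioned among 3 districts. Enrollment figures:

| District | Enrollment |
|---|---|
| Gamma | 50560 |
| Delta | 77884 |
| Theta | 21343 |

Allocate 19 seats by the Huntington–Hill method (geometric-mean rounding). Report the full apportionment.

With divisor 8006: modified quotas Gamma 6.315, Delta 9.728, Theta 2.666.
Geometric-mean thresholds: Gamma √(6·7)=6.481, Delta √(9·10)=9.487, Theta √(2·3)=2.449.
Each quota rounded against its threshold gives Gamma 6, Delta 10, Theta 3 (total 19).

Gamma 6; Delta 10; Theta 3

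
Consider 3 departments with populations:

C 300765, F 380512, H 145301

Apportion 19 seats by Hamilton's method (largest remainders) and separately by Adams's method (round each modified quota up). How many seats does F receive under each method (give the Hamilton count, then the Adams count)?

Hamilton: C 7, F 9, H 3.
Adams: C 7, F 8, H 4.
F gets 9 under Hamilton and 8 under Adams.

9 and 8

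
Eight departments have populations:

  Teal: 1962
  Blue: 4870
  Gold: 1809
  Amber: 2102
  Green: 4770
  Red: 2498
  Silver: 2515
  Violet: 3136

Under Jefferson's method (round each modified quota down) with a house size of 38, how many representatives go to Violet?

Standard divisor 23662/38 ≈ 622.684; standard quotas: Teal 3.151, Blue 7.821, Gold 2.905, Amber 3.376, Green 7.660, Red 4.012, Silver 4.039, Violet 5.036.
Rounding down gives 3, 7, 2, 3, 7, 4, 4, 5 = 35 seats, so the divisor must be adjusted.
With modified divisor 570: modified quotas Teal 3.442, Blue 8.544, Gold 3.174, Amber 3.688, Green 8.368, Red 4.382, Silver 4.412, Violet 5.502.
Rounding down: Teal 3, Blue 8, Gold 3, Amber 3, Green 8, Red 4, Silver 4, Violet 5 (total 38).
Violet receives 5.

5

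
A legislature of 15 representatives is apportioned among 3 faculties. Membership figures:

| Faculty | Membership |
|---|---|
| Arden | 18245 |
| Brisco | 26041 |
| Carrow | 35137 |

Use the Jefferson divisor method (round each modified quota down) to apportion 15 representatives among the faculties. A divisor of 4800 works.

Arden: 3; Brisco: 5; Carrow: 7

With modified divisor 4800: modified quotas Arden 3.801, Brisco 5.425, Carrow 7.320.
Rounding down: Arden 3, Brisco 5, Carrow 7 (total 15).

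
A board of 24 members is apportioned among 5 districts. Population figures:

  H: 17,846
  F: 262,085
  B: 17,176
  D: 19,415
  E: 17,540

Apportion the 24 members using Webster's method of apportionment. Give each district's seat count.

H=1, F=20, B=1, D=1, E=1

Standard divisor 334062/24 ≈ 13919.25; standard quotas: H 1.282, F 18.829, B 1.234, D 1.395, E 1.260.
Rounding to the nearest integer gives 1, 19, 1, 1, 1 = 23 seats, so the divisor must be adjusted.
With modified divisor 13200: modified quotas H 1.352, F 19.855, B 1.301, D 1.471, E 1.329.
Rounding to the nearest integer: H 1, F 20, B 1, D 1, E 1 (total 24).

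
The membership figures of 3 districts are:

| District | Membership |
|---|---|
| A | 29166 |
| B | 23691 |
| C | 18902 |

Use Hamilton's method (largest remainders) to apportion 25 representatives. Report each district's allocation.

A 10; B 8; C 7

The standard divisor is 71759/25 ≈ 2870.36.
Standard quotas: A 10.1611, B 8.2537, C 6.5852.
Lower quotas: A 10, B 8, C 6 (sum 24, leaving 1 seat).
Remainders in descending order: C 0.5852, B 0.2537, A 0.1611.
Largest remainder: C receives the extra seat.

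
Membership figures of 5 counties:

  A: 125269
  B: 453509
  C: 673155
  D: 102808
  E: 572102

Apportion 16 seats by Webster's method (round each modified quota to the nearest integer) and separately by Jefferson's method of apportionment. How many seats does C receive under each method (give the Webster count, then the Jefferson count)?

5 and 6

Webster: A 1, B 4, C 5, D 1, E 5.
Jefferson: A 1, B 4, C 6, D 0, E 5.
C gets 5 under Webster and 6 under Jefferson.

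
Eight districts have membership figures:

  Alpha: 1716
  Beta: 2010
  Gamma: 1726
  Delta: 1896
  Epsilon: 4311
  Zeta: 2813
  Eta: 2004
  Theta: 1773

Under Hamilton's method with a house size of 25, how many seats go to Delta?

The standard divisor is 18249/25 ≈ 729.96.
Standard quotas: Alpha 2.351, Beta 2.754, Gamma 2.365, Delta 2.597, Epsilon 5.906, Zeta 3.854, Eta 2.745, Theta 2.429.
Lower quotas: Alpha 2, Beta 2, Gamma 2, Delta 2, Epsilon 5, Zeta 3, Eta 2, Theta 2 (sum 20, leaving 5 seats).
Remainders in descending order: Epsilon 0.906, Zeta 0.854, Beta 0.754, Eta 0.745, Delta 0.597, Theta 0.429, Gamma 0.365, Alpha 0.351.
Largest remainders: Epsilon, Zeta, Beta, Eta, Delta receive the extra seats.
Delta receives 3.

3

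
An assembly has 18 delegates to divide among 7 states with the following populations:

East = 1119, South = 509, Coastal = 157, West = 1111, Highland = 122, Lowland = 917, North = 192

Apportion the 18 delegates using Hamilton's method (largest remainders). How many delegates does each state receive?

East: 5, South: 2, Coastal: 1, West: 5, Highland: 0, Lowland: 4, North: 1

Total 4127; standard divisor 4127/18 ≈ 229.278.
Standard quotas: East 4.881, South 2.220, Coastal 0.685, West 4.846, Highland 0.532, Lowland 4.000, North 0.837.
Lower quotas: East 4, South 2, Coastal 0, West 4, Highland 0, Lowland 3, North 0 (sum 13, leaving 5 seats).
Remainders in descending order: Lowland 1.000, East 0.881, West 0.846, North 0.837, Coastal 0.685, Highland 0.532, South 0.220.
The surplus seats go to Lowland, East, West, North, Coastal.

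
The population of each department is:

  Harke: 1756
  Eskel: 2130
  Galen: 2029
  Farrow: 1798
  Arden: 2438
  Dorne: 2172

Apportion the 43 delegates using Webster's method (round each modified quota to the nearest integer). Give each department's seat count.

Standard divisor 12323/43 ≈ 286.581; standard quotas: Harke 6.127, Eskel 7.432, Galen 7.080, Farrow 6.274, Arden 8.507, Dorne 7.579.
Rounding to the nearest integer gives Harke 6, Eskel 7, Galen 7, Farrow 6, Arden 9, Dorne 8 — total 43, matching the house size, so no adjustment is needed.

Harke=6; Eskel=7; Galen=7; Farrow=6; Arden=9; Dorne=8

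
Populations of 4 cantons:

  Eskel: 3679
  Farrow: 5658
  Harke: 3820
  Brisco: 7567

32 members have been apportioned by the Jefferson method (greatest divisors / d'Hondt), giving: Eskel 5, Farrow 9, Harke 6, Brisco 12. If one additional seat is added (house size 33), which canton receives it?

Priority for the next seat is population ÷ (current seats + 1).
Priorities: Eskel 613.167, Farrow 565.800, Harke 545.714, Brisco 582.077.
Highest priority: Eskel.

Eskel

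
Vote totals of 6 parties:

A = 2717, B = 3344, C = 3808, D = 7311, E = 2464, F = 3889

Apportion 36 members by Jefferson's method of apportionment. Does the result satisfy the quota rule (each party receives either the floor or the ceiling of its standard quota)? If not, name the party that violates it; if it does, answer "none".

Standard quotas: A 4.156, B 5.116, C 5.825, D 11.184, E 3.769, F 5.949.
Jefferson allocation: A 4, B 5, C 6, D 11, E 4, F 6.
Every allocation lies between the lower and upper quota.

none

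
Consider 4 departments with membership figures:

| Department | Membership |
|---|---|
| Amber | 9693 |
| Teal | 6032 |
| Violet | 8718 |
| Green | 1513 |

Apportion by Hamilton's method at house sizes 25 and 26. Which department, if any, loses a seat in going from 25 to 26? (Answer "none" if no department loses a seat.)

Green

At 25 seats: Amber 9, Teal 6, Violet 8, Green 2.
At 26 seats: Amber 10, Teal 6, Violet 9, Green 1.
Green drops from 2 to 1.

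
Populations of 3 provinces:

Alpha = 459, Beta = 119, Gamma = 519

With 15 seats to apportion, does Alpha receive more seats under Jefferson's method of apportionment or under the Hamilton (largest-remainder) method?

Jefferson: Alpha 7, Beta 1, Gamma 7.
Hamilton: Alpha 6, Beta 2, Gamma 7.
Alpha gets 7 under Jefferson and 6 under Hamilton.

Jefferson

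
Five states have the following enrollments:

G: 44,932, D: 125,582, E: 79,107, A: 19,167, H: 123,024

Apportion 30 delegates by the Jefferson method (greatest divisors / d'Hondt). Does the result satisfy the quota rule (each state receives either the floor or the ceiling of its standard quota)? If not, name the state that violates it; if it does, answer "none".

Standard quotas: G 3.440, D 9.615, E 6.057, A 1.468, H 9.420.
Jefferson allocation: G 3, D 10, E 6, A 1, H 10.
Every allocation lies between the lower and upper quota.

none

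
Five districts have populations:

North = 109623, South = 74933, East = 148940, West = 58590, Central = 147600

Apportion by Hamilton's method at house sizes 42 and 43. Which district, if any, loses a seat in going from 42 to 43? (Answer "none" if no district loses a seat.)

West

At 42 seats: North 8, South 6, East 12, West 5, Central 11.
At 43 seats: North 9, South 6, East 12, West 4, Central 12.
West drops from 5 to 4.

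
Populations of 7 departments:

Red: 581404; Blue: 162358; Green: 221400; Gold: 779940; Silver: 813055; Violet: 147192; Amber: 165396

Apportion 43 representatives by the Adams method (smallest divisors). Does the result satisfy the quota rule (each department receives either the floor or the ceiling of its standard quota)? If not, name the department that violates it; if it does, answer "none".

Standard quotas: Red 8.709, Blue 2.432, Green 3.316, Gold 11.682, Silver 12.178, Violet 2.205, Amber 2.477.
Adams allocation: Red 8, Blue 3, Green 4, Gold 11, Silver 12, Violet 2, Amber 3.
Every allocation lies between the lower and upper quota.

none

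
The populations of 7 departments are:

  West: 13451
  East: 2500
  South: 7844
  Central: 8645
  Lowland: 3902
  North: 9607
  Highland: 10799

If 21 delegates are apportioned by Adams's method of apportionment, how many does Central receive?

Standard divisor 56748/21 ≈ 2702.286; standard quotas: West 4.978, East 0.925, South 2.903, Central 3.199, Lowland 1.444, North 3.555, Highland 3.996.
Rounding up gives 5, 1, 3, 4, 2, 4, 4 = 23 seats, so the divisor must be adjusted.
With modified divisor 3300: modified quotas West 4.076, East 0.758, South 2.377, Central 2.620, Lowland 1.182, North 2.911, Highland 3.272.
Rounding up: West 5, East 1, South 3, Central 3, Lowland 2, North 3, Highland 4 (total 21).
Central receives 3.

3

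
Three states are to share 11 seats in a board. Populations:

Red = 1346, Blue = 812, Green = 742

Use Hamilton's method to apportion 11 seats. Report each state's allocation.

The standard divisor is 2900/11 ≈ 263.636.
Standard quotas: Red 5.106, Blue 3.080, Green 2.814.
Lower quotas: Red 5, Blue 3, Green 2 (sum 10, leaving 1 seat).
Remainders in descending order: Green 0.814, Red 0.106, Blue 0.080.
Largest remainder: Green receives the extra seat.

Red=5, Blue=3, Green=3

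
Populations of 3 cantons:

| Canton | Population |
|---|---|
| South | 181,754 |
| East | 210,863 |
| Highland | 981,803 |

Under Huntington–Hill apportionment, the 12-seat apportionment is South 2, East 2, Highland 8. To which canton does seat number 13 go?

Priority for the next seat is population ÷ (√(s·(s+1))).
Priorities: South 74200.760, East 86084.459, Highland 115706.593.
Highest priority: Highland.

Highland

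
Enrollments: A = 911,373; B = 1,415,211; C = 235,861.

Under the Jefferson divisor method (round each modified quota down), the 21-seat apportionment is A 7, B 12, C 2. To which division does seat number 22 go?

A

Priority for the next seat is population ÷ (current seats + 1).
Priorities: A 113921.625, B 108862.385, C 78620.333.
Highest priority: A.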